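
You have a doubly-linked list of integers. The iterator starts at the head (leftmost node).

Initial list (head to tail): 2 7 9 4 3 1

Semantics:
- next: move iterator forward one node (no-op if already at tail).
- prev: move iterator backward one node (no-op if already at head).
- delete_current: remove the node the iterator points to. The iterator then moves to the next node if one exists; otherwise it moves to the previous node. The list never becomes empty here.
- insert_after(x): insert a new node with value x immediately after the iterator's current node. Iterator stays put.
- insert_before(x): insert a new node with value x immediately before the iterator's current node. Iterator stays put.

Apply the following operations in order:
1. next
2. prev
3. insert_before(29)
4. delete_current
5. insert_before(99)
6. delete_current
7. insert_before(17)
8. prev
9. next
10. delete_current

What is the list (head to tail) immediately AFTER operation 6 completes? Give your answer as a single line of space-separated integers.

Answer: 29 99 9 4 3 1

Derivation:
After 1 (next): list=[2, 7, 9, 4, 3, 1] cursor@7
After 2 (prev): list=[2, 7, 9, 4, 3, 1] cursor@2
After 3 (insert_before(29)): list=[29, 2, 7, 9, 4, 3, 1] cursor@2
After 4 (delete_current): list=[29, 7, 9, 4, 3, 1] cursor@7
After 5 (insert_before(99)): list=[29, 99, 7, 9, 4, 3, 1] cursor@7
After 6 (delete_current): list=[29, 99, 9, 4, 3, 1] cursor@9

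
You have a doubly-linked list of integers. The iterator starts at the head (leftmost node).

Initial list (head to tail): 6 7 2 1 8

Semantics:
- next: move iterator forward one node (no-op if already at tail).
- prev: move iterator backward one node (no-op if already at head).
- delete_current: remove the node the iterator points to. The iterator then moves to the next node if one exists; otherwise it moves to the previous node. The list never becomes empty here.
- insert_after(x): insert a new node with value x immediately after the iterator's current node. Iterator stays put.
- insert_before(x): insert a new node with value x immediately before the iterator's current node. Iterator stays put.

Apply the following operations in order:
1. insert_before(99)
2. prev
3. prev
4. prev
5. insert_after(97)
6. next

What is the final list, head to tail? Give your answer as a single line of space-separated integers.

Answer: 99 97 6 7 2 1 8

Derivation:
After 1 (insert_before(99)): list=[99, 6, 7, 2, 1, 8] cursor@6
After 2 (prev): list=[99, 6, 7, 2, 1, 8] cursor@99
After 3 (prev): list=[99, 6, 7, 2, 1, 8] cursor@99
After 4 (prev): list=[99, 6, 7, 2, 1, 8] cursor@99
After 5 (insert_after(97)): list=[99, 97, 6, 7, 2, 1, 8] cursor@99
After 6 (next): list=[99, 97, 6, 7, 2, 1, 8] cursor@97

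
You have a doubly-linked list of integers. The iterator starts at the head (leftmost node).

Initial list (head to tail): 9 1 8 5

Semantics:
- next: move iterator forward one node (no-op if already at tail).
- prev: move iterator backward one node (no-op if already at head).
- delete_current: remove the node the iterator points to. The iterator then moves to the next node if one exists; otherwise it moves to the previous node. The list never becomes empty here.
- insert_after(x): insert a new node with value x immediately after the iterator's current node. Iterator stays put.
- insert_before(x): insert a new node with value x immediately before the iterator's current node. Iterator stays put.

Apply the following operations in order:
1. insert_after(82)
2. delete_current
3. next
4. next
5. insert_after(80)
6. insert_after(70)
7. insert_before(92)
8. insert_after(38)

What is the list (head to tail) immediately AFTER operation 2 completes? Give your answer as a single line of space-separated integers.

Answer: 82 1 8 5

Derivation:
After 1 (insert_after(82)): list=[9, 82, 1, 8, 5] cursor@9
After 2 (delete_current): list=[82, 1, 8, 5] cursor@82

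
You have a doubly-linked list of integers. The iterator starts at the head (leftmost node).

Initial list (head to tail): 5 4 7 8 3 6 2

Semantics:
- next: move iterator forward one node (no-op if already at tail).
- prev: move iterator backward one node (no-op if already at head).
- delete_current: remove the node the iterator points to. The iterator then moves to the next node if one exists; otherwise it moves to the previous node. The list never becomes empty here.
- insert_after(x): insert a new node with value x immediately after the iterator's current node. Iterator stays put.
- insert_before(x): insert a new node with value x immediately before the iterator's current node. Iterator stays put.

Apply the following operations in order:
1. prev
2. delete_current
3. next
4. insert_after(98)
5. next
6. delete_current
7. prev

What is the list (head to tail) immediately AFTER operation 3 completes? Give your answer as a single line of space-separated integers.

Answer: 4 7 8 3 6 2

Derivation:
After 1 (prev): list=[5, 4, 7, 8, 3, 6, 2] cursor@5
After 2 (delete_current): list=[4, 7, 8, 3, 6, 2] cursor@4
After 3 (next): list=[4, 7, 8, 3, 6, 2] cursor@7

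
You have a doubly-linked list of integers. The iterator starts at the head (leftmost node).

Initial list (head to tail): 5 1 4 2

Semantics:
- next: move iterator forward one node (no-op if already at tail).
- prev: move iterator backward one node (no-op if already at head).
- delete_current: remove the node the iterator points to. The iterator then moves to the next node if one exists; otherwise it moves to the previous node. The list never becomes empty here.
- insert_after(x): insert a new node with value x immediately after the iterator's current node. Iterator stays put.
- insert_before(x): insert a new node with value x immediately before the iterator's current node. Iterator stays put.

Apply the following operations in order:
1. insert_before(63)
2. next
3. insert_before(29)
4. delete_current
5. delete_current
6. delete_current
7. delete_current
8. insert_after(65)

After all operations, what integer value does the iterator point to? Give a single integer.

After 1 (insert_before(63)): list=[63, 5, 1, 4, 2] cursor@5
After 2 (next): list=[63, 5, 1, 4, 2] cursor@1
After 3 (insert_before(29)): list=[63, 5, 29, 1, 4, 2] cursor@1
After 4 (delete_current): list=[63, 5, 29, 4, 2] cursor@4
After 5 (delete_current): list=[63, 5, 29, 2] cursor@2
After 6 (delete_current): list=[63, 5, 29] cursor@29
After 7 (delete_current): list=[63, 5] cursor@5
After 8 (insert_after(65)): list=[63, 5, 65] cursor@5

Answer: 5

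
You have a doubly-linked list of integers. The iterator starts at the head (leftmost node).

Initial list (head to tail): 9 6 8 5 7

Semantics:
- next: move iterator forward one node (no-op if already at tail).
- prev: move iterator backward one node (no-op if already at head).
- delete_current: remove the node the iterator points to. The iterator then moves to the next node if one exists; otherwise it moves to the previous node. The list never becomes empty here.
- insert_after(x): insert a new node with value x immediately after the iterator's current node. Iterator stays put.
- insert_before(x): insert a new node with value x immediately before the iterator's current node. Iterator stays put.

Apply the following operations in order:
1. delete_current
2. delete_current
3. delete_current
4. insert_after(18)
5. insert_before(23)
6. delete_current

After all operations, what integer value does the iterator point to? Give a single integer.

After 1 (delete_current): list=[6, 8, 5, 7] cursor@6
After 2 (delete_current): list=[8, 5, 7] cursor@8
After 3 (delete_current): list=[5, 7] cursor@5
After 4 (insert_after(18)): list=[5, 18, 7] cursor@5
After 5 (insert_before(23)): list=[23, 5, 18, 7] cursor@5
After 6 (delete_current): list=[23, 18, 7] cursor@18

Answer: 18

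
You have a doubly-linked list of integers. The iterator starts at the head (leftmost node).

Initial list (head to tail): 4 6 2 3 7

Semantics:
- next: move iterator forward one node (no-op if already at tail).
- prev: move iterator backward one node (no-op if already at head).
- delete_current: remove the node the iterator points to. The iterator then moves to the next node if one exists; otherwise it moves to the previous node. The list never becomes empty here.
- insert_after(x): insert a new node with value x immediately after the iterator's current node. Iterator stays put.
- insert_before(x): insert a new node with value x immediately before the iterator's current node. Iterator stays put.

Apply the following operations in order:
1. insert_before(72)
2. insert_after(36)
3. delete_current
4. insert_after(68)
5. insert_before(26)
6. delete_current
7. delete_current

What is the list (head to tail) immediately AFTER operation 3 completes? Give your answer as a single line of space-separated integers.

After 1 (insert_before(72)): list=[72, 4, 6, 2, 3, 7] cursor@4
After 2 (insert_after(36)): list=[72, 4, 36, 6, 2, 3, 7] cursor@4
After 3 (delete_current): list=[72, 36, 6, 2, 3, 7] cursor@36

Answer: 72 36 6 2 3 7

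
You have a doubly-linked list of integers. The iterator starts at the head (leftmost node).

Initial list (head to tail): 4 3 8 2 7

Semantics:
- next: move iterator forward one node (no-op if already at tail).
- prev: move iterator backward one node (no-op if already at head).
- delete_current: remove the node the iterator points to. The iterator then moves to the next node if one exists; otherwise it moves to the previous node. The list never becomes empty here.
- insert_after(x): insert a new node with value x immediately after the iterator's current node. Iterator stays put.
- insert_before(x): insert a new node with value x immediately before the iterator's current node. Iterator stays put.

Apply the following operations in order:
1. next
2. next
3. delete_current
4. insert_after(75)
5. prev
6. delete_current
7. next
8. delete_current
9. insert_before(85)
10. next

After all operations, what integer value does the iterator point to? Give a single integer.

After 1 (next): list=[4, 3, 8, 2, 7] cursor@3
After 2 (next): list=[4, 3, 8, 2, 7] cursor@8
After 3 (delete_current): list=[4, 3, 2, 7] cursor@2
After 4 (insert_after(75)): list=[4, 3, 2, 75, 7] cursor@2
After 5 (prev): list=[4, 3, 2, 75, 7] cursor@3
After 6 (delete_current): list=[4, 2, 75, 7] cursor@2
After 7 (next): list=[4, 2, 75, 7] cursor@75
After 8 (delete_current): list=[4, 2, 7] cursor@7
After 9 (insert_before(85)): list=[4, 2, 85, 7] cursor@7
After 10 (next): list=[4, 2, 85, 7] cursor@7

Answer: 7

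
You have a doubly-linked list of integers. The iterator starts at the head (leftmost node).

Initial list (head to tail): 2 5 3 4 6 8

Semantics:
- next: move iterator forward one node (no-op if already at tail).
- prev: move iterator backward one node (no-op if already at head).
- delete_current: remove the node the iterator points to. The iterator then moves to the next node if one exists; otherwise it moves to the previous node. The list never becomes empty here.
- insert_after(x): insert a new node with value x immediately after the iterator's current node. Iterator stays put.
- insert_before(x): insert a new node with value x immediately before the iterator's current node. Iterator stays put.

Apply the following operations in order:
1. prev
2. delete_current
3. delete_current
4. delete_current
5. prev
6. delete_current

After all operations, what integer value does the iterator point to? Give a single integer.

Answer: 6

Derivation:
After 1 (prev): list=[2, 5, 3, 4, 6, 8] cursor@2
After 2 (delete_current): list=[5, 3, 4, 6, 8] cursor@5
After 3 (delete_current): list=[3, 4, 6, 8] cursor@3
After 4 (delete_current): list=[4, 6, 8] cursor@4
After 5 (prev): list=[4, 6, 8] cursor@4
After 6 (delete_current): list=[6, 8] cursor@6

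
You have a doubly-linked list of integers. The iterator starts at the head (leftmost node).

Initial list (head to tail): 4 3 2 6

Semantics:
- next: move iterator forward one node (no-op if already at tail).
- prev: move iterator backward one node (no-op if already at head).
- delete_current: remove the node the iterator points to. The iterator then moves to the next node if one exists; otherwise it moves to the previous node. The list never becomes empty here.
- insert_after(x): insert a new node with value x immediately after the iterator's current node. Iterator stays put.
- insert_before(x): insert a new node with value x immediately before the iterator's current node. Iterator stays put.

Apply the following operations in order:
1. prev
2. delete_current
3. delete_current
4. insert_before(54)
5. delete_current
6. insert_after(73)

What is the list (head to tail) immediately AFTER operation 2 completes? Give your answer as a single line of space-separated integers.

Answer: 3 2 6

Derivation:
After 1 (prev): list=[4, 3, 2, 6] cursor@4
After 2 (delete_current): list=[3, 2, 6] cursor@3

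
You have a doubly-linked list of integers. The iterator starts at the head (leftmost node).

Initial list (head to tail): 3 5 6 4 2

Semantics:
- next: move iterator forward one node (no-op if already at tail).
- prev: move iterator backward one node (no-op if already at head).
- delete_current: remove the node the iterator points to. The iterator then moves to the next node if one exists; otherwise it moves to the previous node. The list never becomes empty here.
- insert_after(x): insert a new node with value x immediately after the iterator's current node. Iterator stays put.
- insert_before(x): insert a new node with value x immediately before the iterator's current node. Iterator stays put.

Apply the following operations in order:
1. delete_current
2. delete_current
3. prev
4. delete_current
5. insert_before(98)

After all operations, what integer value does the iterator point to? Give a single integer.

Answer: 4

Derivation:
After 1 (delete_current): list=[5, 6, 4, 2] cursor@5
After 2 (delete_current): list=[6, 4, 2] cursor@6
After 3 (prev): list=[6, 4, 2] cursor@6
After 4 (delete_current): list=[4, 2] cursor@4
After 5 (insert_before(98)): list=[98, 4, 2] cursor@4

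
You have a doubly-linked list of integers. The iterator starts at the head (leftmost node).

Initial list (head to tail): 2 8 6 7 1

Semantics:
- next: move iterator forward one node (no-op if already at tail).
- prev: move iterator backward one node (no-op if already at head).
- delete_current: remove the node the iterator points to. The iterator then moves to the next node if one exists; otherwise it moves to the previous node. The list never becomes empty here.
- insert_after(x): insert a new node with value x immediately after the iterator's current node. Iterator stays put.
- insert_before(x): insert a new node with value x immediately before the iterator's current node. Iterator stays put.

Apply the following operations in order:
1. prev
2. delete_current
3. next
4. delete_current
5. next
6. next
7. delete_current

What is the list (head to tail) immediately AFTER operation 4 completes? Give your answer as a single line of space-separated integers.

Answer: 8 7 1

Derivation:
After 1 (prev): list=[2, 8, 6, 7, 1] cursor@2
After 2 (delete_current): list=[8, 6, 7, 1] cursor@8
After 3 (next): list=[8, 6, 7, 1] cursor@6
After 4 (delete_current): list=[8, 7, 1] cursor@7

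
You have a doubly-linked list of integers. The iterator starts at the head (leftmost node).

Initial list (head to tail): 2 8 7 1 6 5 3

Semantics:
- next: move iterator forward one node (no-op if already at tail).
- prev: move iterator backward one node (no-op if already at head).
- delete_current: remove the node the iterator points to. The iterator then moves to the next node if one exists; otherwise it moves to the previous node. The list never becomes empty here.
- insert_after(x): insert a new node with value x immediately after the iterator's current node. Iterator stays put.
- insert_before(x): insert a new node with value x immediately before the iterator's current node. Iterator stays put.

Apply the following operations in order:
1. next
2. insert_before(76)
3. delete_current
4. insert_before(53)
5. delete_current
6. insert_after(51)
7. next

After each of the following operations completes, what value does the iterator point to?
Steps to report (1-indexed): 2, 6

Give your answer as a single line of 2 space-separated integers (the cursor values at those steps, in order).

After 1 (next): list=[2, 8, 7, 1, 6, 5, 3] cursor@8
After 2 (insert_before(76)): list=[2, 76, 8, 7, 1, 6, 5, 3] cursor@8
After 3 (delete_current): list=[2, 76, 7, 1, 6, 5, 3] cursor@7
After 4 (insert_before(53)): list=[2, 76, 53, 7, 1, 6, 5, 3] cursor@7
After 5 (delete_current): list=[2, 76, 53, 1, 6, 5, 3] cursor@1
After 6 (insert_after(51)): list=[2, 76, 53, 1, 51, 6, 5, 3] cursor@1
After 7 (next): list=[2, 76, 53, 1, 51, 6, 5, 3] cursor@51

Answer: 8 1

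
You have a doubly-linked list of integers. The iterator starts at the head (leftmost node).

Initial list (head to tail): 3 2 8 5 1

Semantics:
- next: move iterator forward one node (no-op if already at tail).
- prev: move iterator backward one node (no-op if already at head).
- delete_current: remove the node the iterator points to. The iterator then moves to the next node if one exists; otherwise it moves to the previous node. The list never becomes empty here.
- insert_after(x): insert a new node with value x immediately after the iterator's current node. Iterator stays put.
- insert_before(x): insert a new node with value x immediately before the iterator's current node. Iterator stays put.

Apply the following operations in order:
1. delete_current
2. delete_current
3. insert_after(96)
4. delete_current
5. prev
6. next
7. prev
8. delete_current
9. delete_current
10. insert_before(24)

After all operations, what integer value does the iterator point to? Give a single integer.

After 1 (delete_current): list=[2, 8, 5, 1] cursor@2
After 2 (delete_current): list=[8, 5, 1] cursor@8
After 3 (insert_after(96)): list=[8, 96, 5, 1] cursor@8
After 4 (delete_current): list=[96, 5, 1] cursor@96
After 5 (prev): list=[96, 5, 1] cursor@96
After 6 (next): list=[96, 5, 1] cursor@5
After 7 (prev): list=[96, 5, 1] cursor@96
After 8 (delete_current): list=[5, 1] cursor@5
After 9 (delete_current): list=[1] cursor@1
After 10 (insert_before(24)): list=[24, 1] cursor@1

Answer: 1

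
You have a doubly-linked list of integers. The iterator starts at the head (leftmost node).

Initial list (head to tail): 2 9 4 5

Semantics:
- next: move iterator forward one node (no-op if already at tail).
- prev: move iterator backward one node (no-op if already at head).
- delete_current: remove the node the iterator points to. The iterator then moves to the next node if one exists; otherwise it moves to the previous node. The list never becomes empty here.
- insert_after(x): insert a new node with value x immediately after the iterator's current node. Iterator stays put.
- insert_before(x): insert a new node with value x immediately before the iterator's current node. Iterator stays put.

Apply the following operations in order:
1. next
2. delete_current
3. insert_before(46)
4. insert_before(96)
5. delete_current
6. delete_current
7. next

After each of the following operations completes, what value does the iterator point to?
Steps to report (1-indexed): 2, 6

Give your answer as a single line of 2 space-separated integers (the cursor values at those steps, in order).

After 1 (next): list=[2, 9, 4, 5] cursor@9
After 2 (delete_current): list=[2, 4, 5] cursor@4
After 3 (insert_before(46)): list=[2, 46, 4, 5] cursor@4
After 4 (insert_before(96)): list=[2, 46, 96, 4, 5] cursor@4
After 5 (delete_current): list=[2, 46, 96, 5] cursor@5
After 6 (delete_current): list=[2, 46, 96] cursor@96
After 7 (next): list=[2, 46, 96] cursor@96

Answer: 4 96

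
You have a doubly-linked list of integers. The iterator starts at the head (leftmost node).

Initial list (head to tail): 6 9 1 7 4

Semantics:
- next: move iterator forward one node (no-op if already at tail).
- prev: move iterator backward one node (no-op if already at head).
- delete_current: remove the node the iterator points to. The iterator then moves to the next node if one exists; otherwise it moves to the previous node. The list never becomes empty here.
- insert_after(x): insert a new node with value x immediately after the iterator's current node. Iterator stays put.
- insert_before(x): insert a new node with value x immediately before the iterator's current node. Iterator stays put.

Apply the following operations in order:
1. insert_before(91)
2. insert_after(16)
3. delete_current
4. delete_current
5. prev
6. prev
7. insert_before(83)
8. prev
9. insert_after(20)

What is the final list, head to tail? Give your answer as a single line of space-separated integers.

After 1 (insert_before(91)): list=[91, 6, 9, 1, 7, 4] cursor@6
After 2 (insert_after(16)): list=[91, 6, 16, 9, 1, 7, 4] cursor@6
After 3 (delete_current): list=[91, 16, 9, 1, 7, 4] cursor@16
After 4 (delete_current): list=[91, 9, 1, 7, 4] cursor@9
After 5 (prev): list=[91, 9, 1, 7, 4] cursor@91
After 6 (prev): list=[91, 9, 1, 7, 4] cursor@91
After 7 (insert_before(83)): list=[83, 91, 9, 1, 7, 4] cursor@91
After 8 (prev): list=[83, 91, 9, 1, 7, 4] cursor@83
After 9 (insert_after(20)): list=[83, 20, 91, 9, 1, 7, 4] cursor@83

Answer: 83 20 91 9 1 7 4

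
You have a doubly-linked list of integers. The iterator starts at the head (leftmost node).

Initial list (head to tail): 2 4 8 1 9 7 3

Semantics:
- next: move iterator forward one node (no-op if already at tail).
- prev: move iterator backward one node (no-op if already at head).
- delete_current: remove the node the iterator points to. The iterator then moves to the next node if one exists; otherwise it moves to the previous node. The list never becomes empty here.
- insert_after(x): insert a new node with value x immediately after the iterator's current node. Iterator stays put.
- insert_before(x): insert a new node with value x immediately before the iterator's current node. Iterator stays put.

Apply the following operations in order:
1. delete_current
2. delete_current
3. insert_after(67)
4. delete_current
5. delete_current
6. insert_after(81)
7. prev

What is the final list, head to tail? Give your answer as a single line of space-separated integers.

Answer: 1 81 9 7 3

Derivation:
After 1 (delete_current): list=[4, 8, 1, 9, 7, 3] cursor@4
After 2 (delete_current): list=[8, 1, 9, 7, 3] cursor@8
After 3 (insert_after(67)): list=[8, 67, 1, 9, 7, 3] cursor@8
After 4 (delete_current): list=[67, 1, 9, 7, 3] cursor@67
After 5 (delete_current): list=[1, 9, 7, 3] cursor@1
After 6 (insert_after(81)): list=[1, 81, 9, 7, 3] cursor@1
After 7 (prev): list=[1, 81, 9, 7, 3] cursor@1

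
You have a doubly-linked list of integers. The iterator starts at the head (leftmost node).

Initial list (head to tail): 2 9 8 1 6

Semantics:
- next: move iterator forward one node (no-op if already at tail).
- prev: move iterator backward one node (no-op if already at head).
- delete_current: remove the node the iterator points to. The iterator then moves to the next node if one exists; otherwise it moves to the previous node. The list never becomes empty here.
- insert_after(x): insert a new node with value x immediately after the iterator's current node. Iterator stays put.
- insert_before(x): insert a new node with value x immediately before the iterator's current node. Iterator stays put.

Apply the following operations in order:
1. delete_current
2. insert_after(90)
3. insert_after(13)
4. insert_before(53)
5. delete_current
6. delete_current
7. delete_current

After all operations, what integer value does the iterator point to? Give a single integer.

Answer: 8

Derivation:
After 1 (delete_current): list=[9, 8, 1, 6] cursor@9
After 2 (insert_after(90)): list=[9, 90, 8, 1, 6] cursor@9
After 3 (insert_after(13)): list=[9, 13, 90, 8, 1, 6] cursor@9
After 4 (insert_before(53)): list=[53, 9, 13, 90, 8, 1, 6] cursor@9
After 5 (delete_current): list=[53, 13, 90, 8, 1, 6] cursor@13
After 6 (delete_current): list=[53, 90, 8, 1, 6] cursor@90
After 7 (delete_current): list=[53, 8, 1, 6] cursor@8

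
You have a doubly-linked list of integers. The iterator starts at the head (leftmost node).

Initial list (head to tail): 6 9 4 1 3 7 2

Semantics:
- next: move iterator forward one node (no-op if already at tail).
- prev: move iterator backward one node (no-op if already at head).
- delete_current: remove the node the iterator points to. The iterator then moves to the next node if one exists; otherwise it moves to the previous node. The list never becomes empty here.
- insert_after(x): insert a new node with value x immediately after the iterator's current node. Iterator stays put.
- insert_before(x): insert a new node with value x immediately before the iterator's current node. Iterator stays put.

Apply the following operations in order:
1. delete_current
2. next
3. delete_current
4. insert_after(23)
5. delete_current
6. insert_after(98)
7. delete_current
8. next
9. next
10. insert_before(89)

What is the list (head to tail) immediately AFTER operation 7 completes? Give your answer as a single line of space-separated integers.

After 1 (delete_current): list=[9, 4, 1, 3, 7, 2] cursor@9
After 2 (next): list=[9, 4, 1, 3, 7, 2] cursor@4
After 3 (delete_current): list=[9, 1, 3, 7, 2] cursor@1
After 4 (insert_after(23)): list=[9, 1, 23, 3, 7, 2] cursor@1
After 5 (delete_current): list=[9, 23, 3, 7, 2] cursor@23
After 6 (insert_after(98)): list=[9, 23, 98, 3, 7, 2] cursor@23
After 7 (delete_current): list=[9, 98, 3, 7, 2] cursor@98

Answer: 9 98 3 7 2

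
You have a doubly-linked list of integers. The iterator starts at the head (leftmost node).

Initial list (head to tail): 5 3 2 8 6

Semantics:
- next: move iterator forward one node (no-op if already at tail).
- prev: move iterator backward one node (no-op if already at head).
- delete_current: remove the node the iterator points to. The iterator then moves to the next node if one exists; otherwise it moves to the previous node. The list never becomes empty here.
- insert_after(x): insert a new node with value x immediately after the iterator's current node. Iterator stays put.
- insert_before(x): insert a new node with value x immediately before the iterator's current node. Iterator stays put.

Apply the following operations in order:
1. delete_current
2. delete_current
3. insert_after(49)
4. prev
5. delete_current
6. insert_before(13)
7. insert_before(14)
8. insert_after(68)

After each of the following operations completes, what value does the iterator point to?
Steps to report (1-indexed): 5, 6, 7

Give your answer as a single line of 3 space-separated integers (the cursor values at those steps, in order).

After 1 (delete_current): list=[3, 2, 8, 6] cursor@3
After 2 (delete_current): list=[2, 8, 6] cursor@2
After 3 (insert_after(49)): list=[2, 49, 8, 6] cursor@2
After 4 (prev): list=[2, 49, 8, 6] cursor@2
After 5 (delete_current): list=[49, 8, 6] cursor@49
After 6 (insert_before(13)): list=[13, 49, 8, 6] cursor@49
After 7 (insert_before(14)): list=[13, 14, 49, 8, 6] cursor@49
After 8 (insert_after(68)): list=[13, 14, 49, 68, 8, 6] cursor@49

Answer: 49 49 49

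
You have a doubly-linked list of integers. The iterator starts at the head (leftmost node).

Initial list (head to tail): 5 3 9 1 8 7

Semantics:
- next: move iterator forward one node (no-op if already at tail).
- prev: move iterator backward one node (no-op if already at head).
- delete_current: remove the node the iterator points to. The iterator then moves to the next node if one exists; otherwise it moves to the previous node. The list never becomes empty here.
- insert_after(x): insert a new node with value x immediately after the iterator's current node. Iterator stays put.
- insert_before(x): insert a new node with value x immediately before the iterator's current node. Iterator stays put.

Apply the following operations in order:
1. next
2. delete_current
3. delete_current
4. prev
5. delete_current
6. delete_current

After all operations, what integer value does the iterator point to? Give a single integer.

After 1 (next): list=[5, 3, 9, 1, 8, 7] cursor@3
After 2 (delete_current): list=[5, 9, 1, 8, 7] cursor@9
After 3 (delete_current): list=[5, 1, 8, 7] cursor@1
After 4 (prev): list=[5, 1, 8, 7] cursor@5
After 5 (delete_current): list=[1, 8, 7] cursor@1
After 6 (delete_current): list=[8, 7] cursor@8

Answer: 8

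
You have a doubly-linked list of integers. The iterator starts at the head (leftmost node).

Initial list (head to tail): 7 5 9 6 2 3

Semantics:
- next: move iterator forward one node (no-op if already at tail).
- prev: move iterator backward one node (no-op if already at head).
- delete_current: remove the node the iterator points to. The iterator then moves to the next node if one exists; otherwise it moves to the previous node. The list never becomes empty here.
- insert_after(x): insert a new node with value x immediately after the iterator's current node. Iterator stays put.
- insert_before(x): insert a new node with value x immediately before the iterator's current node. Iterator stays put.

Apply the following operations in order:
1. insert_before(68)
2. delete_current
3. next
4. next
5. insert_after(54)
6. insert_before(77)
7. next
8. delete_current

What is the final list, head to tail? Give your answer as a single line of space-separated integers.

After 1 (insert_before(68)): list=[68, 7, 5, 9, 6, 2, 3] cursor@7
After 2 (delete_current): list=[68, 5, 9, 6, 2, 3] cursor@5
After 3 (next): list=[68, 5, 9, 6, 2, 3] cursor@9
After 4 (next): list=[68, 5, 9, 6, 2, 3] cursor@6
After 5 (insert_after(54)): list=[68, 5, 9, 6, 54, 2, 3] cursor@6
After 6 (insert_before(77)): list=[68, 5, 9, 77, 6, 54, 2, 3] cursor@6
After 7 (next): list=[68, 5, 9, 77, 6, 54, 2, 3] cursor@54
After 8 (delete_current): list=[68, 5, 9, 77, 6, 2, 3] cursor@2

Answer: 68 5 9 77 6 2 3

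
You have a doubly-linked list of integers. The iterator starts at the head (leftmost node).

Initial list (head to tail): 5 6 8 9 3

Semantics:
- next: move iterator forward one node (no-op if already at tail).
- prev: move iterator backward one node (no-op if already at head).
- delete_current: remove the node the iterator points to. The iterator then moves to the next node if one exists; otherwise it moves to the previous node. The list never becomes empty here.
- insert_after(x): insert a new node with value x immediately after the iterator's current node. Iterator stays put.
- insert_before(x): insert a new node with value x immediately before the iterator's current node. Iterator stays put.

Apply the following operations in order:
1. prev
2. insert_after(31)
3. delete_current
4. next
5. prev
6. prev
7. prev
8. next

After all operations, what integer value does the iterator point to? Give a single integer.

After 1 (prev): list=[5, 6, 8, 9, 3] cursor@5
After 2 (insert_after(31)): list=[5, 31, 6, 8, 9, 3] cursor@5
After 3 (delete_current): list=[31, 6, 8, 9, 3] cursor@31
After 4 (next): list=[31, 6, 8, 9, 3] cursor@6
After 5 (prev): list=[31, 6, 8, 9, 3] cursor@31
After 6 (prev): list=[31, 6, 8, 9, 3] cursor@31
After 7 (prev): list=[31, 6, 8, 9, 3] cursor@31
After 8 (next): list=[31, 6, 8, 9, 3] cursor@6

Answer: 6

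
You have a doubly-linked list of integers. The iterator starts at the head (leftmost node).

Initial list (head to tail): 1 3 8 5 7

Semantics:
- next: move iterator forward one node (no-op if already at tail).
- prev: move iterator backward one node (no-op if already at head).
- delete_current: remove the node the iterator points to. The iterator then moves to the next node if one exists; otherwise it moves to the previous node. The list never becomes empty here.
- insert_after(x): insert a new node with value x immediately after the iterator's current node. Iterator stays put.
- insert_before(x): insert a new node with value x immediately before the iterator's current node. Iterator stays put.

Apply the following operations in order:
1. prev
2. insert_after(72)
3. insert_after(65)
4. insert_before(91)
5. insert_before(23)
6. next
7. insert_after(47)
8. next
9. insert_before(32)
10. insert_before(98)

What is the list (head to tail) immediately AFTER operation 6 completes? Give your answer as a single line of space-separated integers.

Answer: 91 23 1 65 72 3 8 5 7

Derivation:
After 1 (prev): list=[1, 3, 8, 5, 7] cursor@1
After 2 (insert_after(72)): list=[1, 72, 3, 8, 5, 7] cursor@1
After 3 (insert_after(65)): list=[1, 65, 72, 3, 8, 5, 7] cursor@1
After 4 (insert_before(91)): list=[91, 1, 65, 72, 3, 8, 5, 7] cursor@1
After 5 (insert_before(23)): list=[91, 23, 1, 65, 72, 3, 8, 5, 7] cursor@1
After 6 (next): list=[91, 23, 1, 65, 72, 3, 8, 5, 7] cursor@65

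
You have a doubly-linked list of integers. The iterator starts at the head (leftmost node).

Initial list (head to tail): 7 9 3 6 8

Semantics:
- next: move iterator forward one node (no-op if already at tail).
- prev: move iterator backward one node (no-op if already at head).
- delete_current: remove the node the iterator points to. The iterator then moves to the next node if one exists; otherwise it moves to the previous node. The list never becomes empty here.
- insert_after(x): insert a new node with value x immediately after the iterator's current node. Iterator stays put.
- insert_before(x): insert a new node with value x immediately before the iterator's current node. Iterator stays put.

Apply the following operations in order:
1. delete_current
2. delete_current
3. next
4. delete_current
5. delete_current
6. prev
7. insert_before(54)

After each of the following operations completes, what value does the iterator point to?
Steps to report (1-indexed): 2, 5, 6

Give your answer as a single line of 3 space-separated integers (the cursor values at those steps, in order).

After 1 (delete_current): list=[9, 3, 6, 8] cursor@9
After 2 (delete_current): list=[3, 6, 8] cursor@3
After 3 (next): list=[3, 6, 8] cursor@6
After 4 (delete_current): list=[3, 8] cursor@8
After 5 (delete_current): list=[3] cursor@3
After 6 (prev): list=[3] cursor@3
After 7 (insert_before(54)): list=[54, 3] cursor@3

Answer: 3 3 3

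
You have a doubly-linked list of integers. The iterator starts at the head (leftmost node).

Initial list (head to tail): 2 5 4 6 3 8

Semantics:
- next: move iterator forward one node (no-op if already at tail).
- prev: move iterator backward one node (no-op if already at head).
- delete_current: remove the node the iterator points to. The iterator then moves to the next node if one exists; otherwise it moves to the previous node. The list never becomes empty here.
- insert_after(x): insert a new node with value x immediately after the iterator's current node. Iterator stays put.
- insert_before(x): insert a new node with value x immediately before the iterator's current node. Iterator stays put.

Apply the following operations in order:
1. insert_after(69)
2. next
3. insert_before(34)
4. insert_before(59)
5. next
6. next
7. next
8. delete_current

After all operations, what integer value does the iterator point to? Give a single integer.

Answer: 3

Derivation:
After 1 (insert_after(69)): list=[2, 69, 5, 4, 6, 3, 8] cursor@2
After 2 (next): list=[2, 69, 5, 4, 6, 3, 8] cursor@69
After 3 (insert_before(34)): list=[2, 34, 69, 5, 4, 6, 3, 8] cursor@69
After 4 (insert_before(59)): list=[2, 34, 59, 69, 5, 4, 6, 3, 8] cursor@69
After 5 (next): list=[2, 34, 59, 69, 5, 4, 6, 3, 8] cursor@5
After 6 (next): list=[2, 34, 59, 69, 5, 4, 6, 3, 8] cursor@4
After 7 (next): list=[2, 34, 59, 69, 5, 4, 6, 3, 8] cursor@6
After 8 (delete_current): list=[2, 34, 59, 69, 5, 4, 3, 8] cursor@3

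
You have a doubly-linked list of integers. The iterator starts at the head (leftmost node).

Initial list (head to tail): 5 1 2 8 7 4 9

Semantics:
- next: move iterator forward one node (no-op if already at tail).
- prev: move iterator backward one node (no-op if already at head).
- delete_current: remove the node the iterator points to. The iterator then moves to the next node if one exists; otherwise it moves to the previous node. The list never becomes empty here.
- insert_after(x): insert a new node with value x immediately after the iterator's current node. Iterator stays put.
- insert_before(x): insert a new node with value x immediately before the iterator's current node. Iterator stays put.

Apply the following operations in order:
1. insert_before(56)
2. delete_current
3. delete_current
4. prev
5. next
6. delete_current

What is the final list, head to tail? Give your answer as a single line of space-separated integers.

Answer: 56 8 7 4 9

Derivation:
After 1 (insert_before(56)): list=[56, 5, 1, 2, 8, 7, 4, 9] cursor@5
After 2 (delete_current): list=[56, 1, 2, 8, 7, 4, 9] cursor@1
After 3 (delete_current): list=[56, 2, 8, 7, 4, 9] cursor@2
After 4 (prev): list=[56, 2, 8, 7, 4, 9] cursor@56
After 5 (next): list=[56, 2, 8, 7, 4, 9] cursor@2
After 6 (delete_current): list=[56, 8, 7, 4, 9] cursor@8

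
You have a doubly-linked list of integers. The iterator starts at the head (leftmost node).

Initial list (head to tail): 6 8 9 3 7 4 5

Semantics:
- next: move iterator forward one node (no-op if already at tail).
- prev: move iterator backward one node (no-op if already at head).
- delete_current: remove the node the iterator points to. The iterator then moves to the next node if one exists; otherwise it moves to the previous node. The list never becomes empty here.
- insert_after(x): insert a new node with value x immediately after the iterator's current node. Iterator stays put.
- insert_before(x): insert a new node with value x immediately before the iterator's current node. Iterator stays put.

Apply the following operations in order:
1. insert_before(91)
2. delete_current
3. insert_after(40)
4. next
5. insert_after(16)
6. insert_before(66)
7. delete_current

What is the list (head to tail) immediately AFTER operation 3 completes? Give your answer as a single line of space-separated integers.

Answer: 91 8 40 9 3 7 4 5

Derivation:
After 1 (insert_before(91)): list=[91, 6, 8, 9, 3, 7, 4, 5] cursor@6
After 2 (delete_current): list=[91, 8, 9, 3, 7, 4, 5] cursor@8
After 3 (insert_after(40)): list=[91, 8, 40, 9, 3, 7, 4, 5] cursor@8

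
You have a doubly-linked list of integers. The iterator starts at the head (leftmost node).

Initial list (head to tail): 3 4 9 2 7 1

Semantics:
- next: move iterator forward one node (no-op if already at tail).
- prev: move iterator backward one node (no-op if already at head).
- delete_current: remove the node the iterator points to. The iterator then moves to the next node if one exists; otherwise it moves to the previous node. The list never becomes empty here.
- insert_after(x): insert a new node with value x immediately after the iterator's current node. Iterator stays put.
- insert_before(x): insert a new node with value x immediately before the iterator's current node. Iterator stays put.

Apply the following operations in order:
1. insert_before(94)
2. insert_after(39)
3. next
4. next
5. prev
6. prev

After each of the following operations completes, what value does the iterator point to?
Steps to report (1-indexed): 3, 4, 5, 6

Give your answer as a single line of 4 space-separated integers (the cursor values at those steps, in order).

Answer: 39 4 39 3

Derivation:
After 1 (insert_before(94)): list=[94, 3, 4, 9, 2, 7, 1] cursor@3
After 2 (insert_after(39)): list=[94, 3, 39, 4, 9, 2, 7, 1] cursor@3
After 3 (next): list=[94, 3, 39, 4, 9, 2, 7, 1] cursor@39
After 4 (next): list=[94, 3, 39, 4, 9, 2, 7, 1] cursor@4
After 5 (prev): list=[94, 3, 39, 4, 9, 2, 7, 1] cursor@39
After 6 (prev): list=[94, 3, 39, 4, 9, 2, 7, 1] cursor@3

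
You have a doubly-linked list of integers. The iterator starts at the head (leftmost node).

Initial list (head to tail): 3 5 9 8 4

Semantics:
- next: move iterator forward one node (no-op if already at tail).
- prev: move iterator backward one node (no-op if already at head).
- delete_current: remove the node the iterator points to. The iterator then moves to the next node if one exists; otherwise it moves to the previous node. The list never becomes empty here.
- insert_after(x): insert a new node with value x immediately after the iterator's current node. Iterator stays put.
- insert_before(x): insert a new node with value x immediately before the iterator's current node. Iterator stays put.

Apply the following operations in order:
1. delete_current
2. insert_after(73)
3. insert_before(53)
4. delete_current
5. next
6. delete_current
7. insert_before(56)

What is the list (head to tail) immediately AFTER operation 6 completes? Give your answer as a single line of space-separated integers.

After 1 (delete_current): list=[5, 9, 8, 4] cursor@5
After 2 (insert_after(73)): list=[5, 73, 9, 8, 4] cursor@5
After 3 (insert_before(53)): list=[53, 5, 73, 9, 8, 4] cursor@5
After 4 (delete_current): list=[53, 73, 9, 8, 4] cursor@73
After 5 (next): list=[53, 73, 9, 8, 4] cursor@9
After 6 (delete_current): list=[53, 73, 8, 4] cursor@8

Answer: 53 73 8 4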